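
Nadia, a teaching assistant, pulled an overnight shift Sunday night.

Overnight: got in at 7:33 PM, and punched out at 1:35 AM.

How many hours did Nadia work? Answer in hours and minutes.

6 h 2 min

Overnight: 7:33 PM → midnight = 4 h 27 min; midnight → 1:35 AM = 1 h 35 min; span 6 h 2 min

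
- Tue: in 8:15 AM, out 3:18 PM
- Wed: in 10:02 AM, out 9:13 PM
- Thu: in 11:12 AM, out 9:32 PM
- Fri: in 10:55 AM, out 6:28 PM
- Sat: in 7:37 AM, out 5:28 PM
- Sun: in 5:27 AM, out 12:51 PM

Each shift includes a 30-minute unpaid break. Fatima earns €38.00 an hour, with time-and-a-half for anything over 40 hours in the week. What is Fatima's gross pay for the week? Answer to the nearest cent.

Tue: 8:15 AM–3:18 PM = 7 h 3 min; less 30 min break → 6 h 33 min
Wed: 10:02 AM–9:13 PM = 11 h 11 min; less 30 min break → 10 h 41 min
Thu: 11:12 AM–9:32 PM = 10 h 20 min; less 30 min break → 9 h 50 min
Fri: 10:55 AM–6:28 PM = 7 h 33 min; less 30 min break → 7 h 3 min
Sat: 7:37 AM–5:28 PM = 9 h 51 min; less 30 min break → 9 h 21 min
Sun: 5:27 AM–12:51 PM = 7 h 24 min; less 30 min break → 6 h 54 min
Total worked: 50 h 22 min = 3022 min.
Regular 40 h 0 min = 2400 min at €38.00/h; overtime 10 h 22 min = 622 min at €57.00/h.
Pay = (2400 × €38.00 + 622 × €57.00) ÷ 60 = €2110.90.

€2110.90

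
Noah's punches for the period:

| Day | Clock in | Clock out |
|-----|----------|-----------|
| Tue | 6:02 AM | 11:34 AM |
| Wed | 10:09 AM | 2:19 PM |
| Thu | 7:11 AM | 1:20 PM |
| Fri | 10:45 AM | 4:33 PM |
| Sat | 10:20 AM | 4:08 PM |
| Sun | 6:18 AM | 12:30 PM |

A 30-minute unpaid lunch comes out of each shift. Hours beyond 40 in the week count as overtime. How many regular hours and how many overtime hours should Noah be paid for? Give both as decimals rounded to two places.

Tue: 6:02 AM–11:34 AM = 5 h 32 min; less 30 min break → 5 h 2 min
Wed: 10:09 AM–2:19 PM = 4 h 10 min; less 30 min break → 3 h 40 min
Thu: 7:11 AM–1:20 PM = 6 h 9 min; less 30 min break → 5 h 39 min
Fri: 10:45 AM–4:33 PM = 5 h 48 min; less 30 min break → 5 h 18 min
Sat: 10:20 AM–4:08 PM = 5 h 48 min; less 30 min break → 5 h 18 min
Sun: 6:18 AM–12:30 PM = 6 h 12 min; less 30 min break → 5 h 42 min
Total worked: 30 h 39 min = 30.65 h.
Threshold 40 h → overtime 0 h 0 min, regular 30 h 39 min.

Regular 30.65 hours, overtime 0.00 hours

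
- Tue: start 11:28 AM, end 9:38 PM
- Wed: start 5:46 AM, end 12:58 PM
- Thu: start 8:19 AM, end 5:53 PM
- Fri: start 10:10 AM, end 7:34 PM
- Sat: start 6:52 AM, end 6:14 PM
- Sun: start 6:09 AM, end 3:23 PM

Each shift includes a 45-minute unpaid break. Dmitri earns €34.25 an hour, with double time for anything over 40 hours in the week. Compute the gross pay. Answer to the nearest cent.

€2221.68

Tue: 11:28 AM–9:38 PM = 10 h 10 min; less 45 min break → 9 h 25 min
Wed: 5:46 AM–12:58 PM = 7 h 12 min; less 45 min break → 6 h 27 min
Thu: 8:19 AM–5:53 PM = 9 h 34 min; less 45 min break → 8 h 49 min
Fri: 10:10 AM–7:34 PM = 9 h 24 min; less 45 min break → 8 h 39 min
Sat: 6:52 AM–6:14 PM = 11 h 22 min; less 45 min break → 10 h 37 min
Sun: 6:09 AM–3:23 PM = 9 h 14 min; less 45 min break → 8 h 29 min
Total worked: 52 h 26 min = 3146 min.
Regular 40 h 0 min = 2400 min at €34.25/h; overtime 12 h 26 min = 746 min at €68.50/h.
Pay = (2400 × €34.25 + 746 × €68.50) ÷ 60 = €2221.68.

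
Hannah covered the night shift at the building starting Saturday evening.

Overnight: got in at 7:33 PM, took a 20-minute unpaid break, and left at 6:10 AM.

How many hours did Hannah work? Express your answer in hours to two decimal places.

10.28 hours

Overnight: 7:33 PM → midnight = 4 h 27 min; midnight → 6:10 AM = 6 h 10 min; span 10 h 37 min; less 20 min break → 10 h 17 min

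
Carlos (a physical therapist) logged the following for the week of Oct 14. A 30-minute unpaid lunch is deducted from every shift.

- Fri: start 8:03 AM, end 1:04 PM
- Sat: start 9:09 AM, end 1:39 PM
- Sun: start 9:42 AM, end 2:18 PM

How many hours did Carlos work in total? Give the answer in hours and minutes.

12 h 37 min

Fri: 8:03 AM–1:04 PM = 5 h 1 min; less 30 min break → 4 h 31 min
Sat: 9:09 AM–1:39 PM = 4 h 30 min; less 30 min break → 4 h 0 min
Sun: 9:42 AM–2:18 PM = 4 h 36 min; less 30 min break → 4 h 6 min
Total: 4 h 31 min + 4 h 0 min + 4 h 6 min = 12 h 37 min.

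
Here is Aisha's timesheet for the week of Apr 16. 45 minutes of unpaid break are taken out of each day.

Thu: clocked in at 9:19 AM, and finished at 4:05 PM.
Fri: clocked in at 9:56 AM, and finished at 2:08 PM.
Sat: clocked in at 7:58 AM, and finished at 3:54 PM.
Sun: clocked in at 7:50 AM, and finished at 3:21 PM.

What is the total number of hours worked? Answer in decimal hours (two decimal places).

23.42 hours

Thu: 9:19 AM–4:05 PM = 6 h 46 min; less 45 min break → 6 h 1 min
Fri: 9:56 AM–2:08 PM = 4 h 12 min; less 45 min break → 3 h 27 min
Sat: 7:58 AM–3:54 PM = 7 h 56 min; less 45 min break → 7 h 11 min
Sun: 7:50 AM–3:21 PM = 7 h 31 min; less 45 min break → 6 h 46 min
Total: 6 h 1 min + 3 h 27 min + 7 h 11 min + 6 h 46 min = 23 h 25 min.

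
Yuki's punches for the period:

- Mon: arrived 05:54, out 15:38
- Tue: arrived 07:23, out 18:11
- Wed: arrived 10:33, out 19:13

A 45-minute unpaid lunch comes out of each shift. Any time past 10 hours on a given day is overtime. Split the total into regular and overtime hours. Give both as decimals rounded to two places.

Regular 26.90 hours, overtime 0.05 hours

Mon: 05:54–15:38 = 9 h 44 min; less 45 min break → 8 h 59 min
Tue: 07:23–18:11 = 10 h 48 min; less 45 min break → 10 h 3 min
Wed: 10:33–19:13 = 8 h 40 min; less 45 min break → 7 h 55 min
Mon reg 8 h 59 min / OT 0 h 0 min; Tue reg 10 h 0 min / OT 0 h 3 min; Wed reg 7 h 55 min / OT 0 h 0 min.
Totals: regular 26 h 54 min, overtime 0 h 3 min.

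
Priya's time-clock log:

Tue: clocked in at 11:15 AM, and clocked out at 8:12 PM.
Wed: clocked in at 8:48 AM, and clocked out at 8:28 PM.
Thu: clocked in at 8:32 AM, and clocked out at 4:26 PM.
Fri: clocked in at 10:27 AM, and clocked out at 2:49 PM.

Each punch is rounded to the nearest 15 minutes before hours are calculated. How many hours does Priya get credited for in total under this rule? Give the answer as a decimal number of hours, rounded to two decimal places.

33.00 hours

Tue: in 11:15 AM→11:15 AM, out 8:12 PM→8:15 PM; 9 h 0 min
Wed: in 8:48 AM→8:45 AM, out 8:28 PM→8:30 PM; 11 h 45 min
Thu: in 8:32 AM→8:30 AM, out 4:26 PM→4:30 PM; 8 h 0 min
Fri: in 10:27 AM→10:30 AM, out 2:49 PM→2:45 PM; 4 h 15 min
Total credited: 33 h 0 min.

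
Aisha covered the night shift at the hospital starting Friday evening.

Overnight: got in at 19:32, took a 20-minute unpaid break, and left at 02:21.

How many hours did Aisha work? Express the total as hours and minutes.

Overnight: 19:32 → midnight = 4 h 28 min; midnight → 02:21 = 2 h 21 min; span 6 h 49 min; less 20 min break → 6 h 29 min

6 h 29 min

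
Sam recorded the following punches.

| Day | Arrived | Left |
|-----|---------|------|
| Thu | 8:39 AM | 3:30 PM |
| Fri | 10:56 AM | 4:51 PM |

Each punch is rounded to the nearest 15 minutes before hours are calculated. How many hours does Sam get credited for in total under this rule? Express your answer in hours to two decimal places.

Thu: in 8:39 AM→8:45 AM, out 3:30 PM→3:30 PM; 6 h 45 min
Fri: in 10:56 AM→11:00 AM, out 4:51 PM→4:45 PM; 5 h 45 min
Total credited: 12 h 30 min.

12.50 hours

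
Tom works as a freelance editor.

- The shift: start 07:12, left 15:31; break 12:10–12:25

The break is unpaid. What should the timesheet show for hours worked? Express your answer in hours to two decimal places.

8.07 hours

The shift: 07:12–15:31 = 8 h 19 min; less 15 min break → 8 h 4 min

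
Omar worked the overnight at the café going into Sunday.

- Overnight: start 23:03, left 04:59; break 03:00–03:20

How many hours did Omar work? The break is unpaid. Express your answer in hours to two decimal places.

Overnight: 23:03 → midnight = 0 h 57 min; midnight → 04:59 = 4 h 59 min; span 5 h 56 min; less 20 min break → 5 h 36 min

5.60 hours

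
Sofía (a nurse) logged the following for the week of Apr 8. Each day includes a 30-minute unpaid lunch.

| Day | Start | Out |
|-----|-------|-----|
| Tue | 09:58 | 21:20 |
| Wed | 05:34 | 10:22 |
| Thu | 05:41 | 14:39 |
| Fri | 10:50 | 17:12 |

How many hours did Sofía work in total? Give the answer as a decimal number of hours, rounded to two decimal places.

29.50 hours

Tue: 09:58–21:20 = 11 h 22 min; less 30 min break → 10 h 52 min
Wed: 05:34–10:22 = 4 h 48 min; less 30 min break → 4 h 18 min
Thu: 05:41–14:39 = 8 h 58 min; less 30 min break → 8 h 28 min
Fri: 10:50–17:12 = 6 h 22 min; less 30 min break → 5 h 52 min
Total: 10 h 52 min + 4 h 18 min + 8 h 28 min + 5 h 52 min = 29 h 30 min.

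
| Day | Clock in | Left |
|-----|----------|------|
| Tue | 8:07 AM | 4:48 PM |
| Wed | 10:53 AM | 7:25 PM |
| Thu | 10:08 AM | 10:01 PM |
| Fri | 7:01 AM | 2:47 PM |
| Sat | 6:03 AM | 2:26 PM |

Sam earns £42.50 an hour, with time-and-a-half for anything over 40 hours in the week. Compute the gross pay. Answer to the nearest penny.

£2034.69

Tue: 8:07 AM–4:48 PM = 8 h 41 min
Wed: 10:53 AM–7:25 PM = 8 h 32 min
Thu: 10:08 AM–10:01 PM = 11 h 53 min
Fri: 7:01 AM–2:47 PM = 7 h 46 min
Sat: 6:03 AM–2:26 PM = 8 h 23 min
Total worked: 45 h 15 min = 2715 min.
Regular 40 h 0 min = 2400 min at £42.50/h; overtime 5 h 15 min = 315 min at £63.75/h.
Pay = (2400 × £42.50 + 315 × £63.75) ÷ 60 = £2034.69.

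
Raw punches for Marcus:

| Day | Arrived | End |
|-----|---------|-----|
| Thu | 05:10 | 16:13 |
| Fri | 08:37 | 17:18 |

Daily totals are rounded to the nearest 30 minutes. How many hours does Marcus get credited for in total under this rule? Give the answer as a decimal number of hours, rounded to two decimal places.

19.50 hours

Thu: 05:10–16:13 = 11 h 3 min → rounds to 11 h 0 min
Fri: 08:37–17:18 = 8 h 41 min → rounds to 8 h 30 min
Total credited: 19 h 30 min.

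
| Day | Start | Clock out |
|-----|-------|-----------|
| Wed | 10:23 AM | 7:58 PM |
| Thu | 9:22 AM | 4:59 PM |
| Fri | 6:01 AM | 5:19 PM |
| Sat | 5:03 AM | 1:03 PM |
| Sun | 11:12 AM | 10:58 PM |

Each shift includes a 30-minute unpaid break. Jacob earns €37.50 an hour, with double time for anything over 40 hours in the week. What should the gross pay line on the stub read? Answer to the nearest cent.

€1932.50

Wed: 10:23 AM–7:58 PM = 9 h 35 min; less 30 min break → 9 h 5 min
Thu: 9:22 AM–4:59 PM = 7 h 37 min; less 30 min break → 7 h 7 min
Fri: 6:01 AM–5:19 PM = 11 h 18 min; less 30 min break → 10 h 48 min
Sat: 5:03 AM–1:03 PM = 8 h 0 min; less 30 min break → 7 h 30 min
Sun: 11:12 AM–10:58 PM = 11 h 46 min; less 30 min break → 11 h 16 min
Total worked: 45 h 46 min = 2746 min.
Regular 40 h 0 min = 2400 min at €37.50/h; overtime 5 h 46 min = 346 min at €75.00/h.
Pay = (2400 × €37.50 + 346 × €75.00) ÷ 60 = €1932.50.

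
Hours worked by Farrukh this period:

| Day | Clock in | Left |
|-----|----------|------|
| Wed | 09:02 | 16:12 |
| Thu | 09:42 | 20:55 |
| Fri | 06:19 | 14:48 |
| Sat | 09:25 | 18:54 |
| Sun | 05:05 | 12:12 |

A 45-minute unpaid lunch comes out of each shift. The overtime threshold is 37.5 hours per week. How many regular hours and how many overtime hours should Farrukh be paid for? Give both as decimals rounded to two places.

Wed: 09:02–16:12 = 7 h 10 min; less 45 min break → 6 h 25 min
Thu: 09:42–20:55 = 11 h 13 min; less 45 min break → 10 h 28 min
Fri: 06:19–14:48 = 8 h 29 min; less 45 min break → 7 h 44 min
Sat: 09:25–18:54 = 9 h 29 min; less 45 min break → 8 h 44 min
Sun: 05:05–12:12 = 7 h 7 min; less 45 min break → 6 h 22 min
Total worked: 39 h 43 min = 39.72 h.
Threshold 37.5 h → overtime 2 h 13 min, regular 37 h 30 min.

Regular 37.50 hours, overtime 2.22 hours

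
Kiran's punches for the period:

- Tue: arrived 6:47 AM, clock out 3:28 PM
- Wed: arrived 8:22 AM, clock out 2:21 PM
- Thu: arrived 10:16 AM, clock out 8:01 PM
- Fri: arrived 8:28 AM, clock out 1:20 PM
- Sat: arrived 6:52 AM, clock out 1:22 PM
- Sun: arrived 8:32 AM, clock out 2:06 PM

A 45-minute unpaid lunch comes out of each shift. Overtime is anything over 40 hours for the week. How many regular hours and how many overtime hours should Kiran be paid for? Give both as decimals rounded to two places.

Regular 36.85 hours, overtime 0.00 hours

Tue: 6:47 AM–3:28 PM = 8 h 41 min; less 45 min break → 7 h 56 min
Wed: 8:22 AM–2:21 PM = 5 h 59 min; less 45 min break → 5 h 14 min
Thu: 10:16 AM–8:01 PM = 9 h 45 min; less 45 min break → 9 h 0 min
Fri: 8:28 AM–1:20 PM = 4 h 52 min; less 45 min break → 4 h 7 min
Sat: 6:52 AM–1:22 PM = 6 h 30 min; less 45 min break → 5 h 45 min
Sun: 8:32 AM–2:06 PM = 5 h 34 min; less 45 min break → 4 h 49 min
Total worked: 36 h 51 min = 36.85 h.
Threshold 40 h → overtime 0 h 0 min, regular 36 h 51 min.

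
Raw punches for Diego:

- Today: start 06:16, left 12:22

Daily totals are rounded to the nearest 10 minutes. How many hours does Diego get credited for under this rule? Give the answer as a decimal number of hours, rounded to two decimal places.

Today: 06:16–12:22 = 6 h 6 min → rounds to 6 h 10 min

6.17 hours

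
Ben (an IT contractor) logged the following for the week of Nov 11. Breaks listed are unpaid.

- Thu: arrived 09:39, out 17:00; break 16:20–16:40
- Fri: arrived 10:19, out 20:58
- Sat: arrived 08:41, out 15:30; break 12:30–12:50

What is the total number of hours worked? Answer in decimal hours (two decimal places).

Thu: 09:39–17:00 = 7 h 21 min; less 20 min break → 7 h 1 min
Fri: 10:19–20:58 = 10 h 39 min
Sat: 08:41–15:30 = 6 h 49 min; less 20 min break → 6 h 29 min
Total: 7 h 1 min + 10 h 39 min + 6 h 29 min = 24 h 9 min.

24.15 hours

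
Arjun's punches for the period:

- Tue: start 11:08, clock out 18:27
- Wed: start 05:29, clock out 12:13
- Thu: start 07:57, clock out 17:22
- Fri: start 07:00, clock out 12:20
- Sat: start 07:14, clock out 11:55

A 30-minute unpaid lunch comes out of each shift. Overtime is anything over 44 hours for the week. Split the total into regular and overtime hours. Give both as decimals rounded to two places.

Tue: 11:08–18:27 = 7 h 19 min; less 30 min break → 6 h 49 min
Wed: 05:29–12:13 = 6 h 44 min; less 30 min break → 6 h 14 min
Thu: 07:57–17:22 = 9 h 25 min; less 30 min break → 8 h 55 min
Fri: 07:00–12:20 = 5 h 20 min; less 30 min break → 4 h 50 min
Sat: 07:14–11:55 = 4 h 41 min; less 30 min break → 4 h 11 min
Total worked: 30 h 59 min = 30.98 h.
Threshold 44 h → overtime 0 h 0 min, regular 30 h 59 min.

Regular 30.98 hours, overtime 0.00 hours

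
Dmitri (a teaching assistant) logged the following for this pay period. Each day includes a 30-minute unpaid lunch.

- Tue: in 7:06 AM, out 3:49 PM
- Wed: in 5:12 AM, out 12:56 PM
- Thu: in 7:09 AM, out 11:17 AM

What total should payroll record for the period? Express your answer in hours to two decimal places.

Tue: 7:06 AM–3:49 PM = 8 h 43 min; less 30 min break → 8 h 13 min
Wed: 5:12 AM–12:56 PM = 7 h 44 min; less 30 min break → 7 h 14 min
Thu: 7:09 AM–11:17 AM = 4 h 8 min; less 30 min break → 3 h 38 min
Total: 8 h 13 min + 7 h 14 min + 3 h 38 min = 19 h 5 min.

19.08 hours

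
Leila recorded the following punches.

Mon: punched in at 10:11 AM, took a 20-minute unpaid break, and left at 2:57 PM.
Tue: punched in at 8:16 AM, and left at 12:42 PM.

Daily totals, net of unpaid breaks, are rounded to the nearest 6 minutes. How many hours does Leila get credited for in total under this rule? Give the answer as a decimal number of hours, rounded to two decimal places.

Mon: 10:11 AM–2:57 PM = 4 h 46 min − 20 min = 4 h 26 min → rounds to 4 h 24 min
Tue: 8:16 AM–12:42 PM = 4 h 26 min → rounds to 4 h 24 min
Total credited: 8 h 48 min.

8.80 hours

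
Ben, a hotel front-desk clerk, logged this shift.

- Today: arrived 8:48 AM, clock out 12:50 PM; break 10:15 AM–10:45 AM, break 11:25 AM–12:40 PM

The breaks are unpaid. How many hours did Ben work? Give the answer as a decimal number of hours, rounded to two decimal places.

2.28 hours

Today: 8:48 AM–12:50 PM = 4 h 2 min; less 105 min break → 2 h 17 min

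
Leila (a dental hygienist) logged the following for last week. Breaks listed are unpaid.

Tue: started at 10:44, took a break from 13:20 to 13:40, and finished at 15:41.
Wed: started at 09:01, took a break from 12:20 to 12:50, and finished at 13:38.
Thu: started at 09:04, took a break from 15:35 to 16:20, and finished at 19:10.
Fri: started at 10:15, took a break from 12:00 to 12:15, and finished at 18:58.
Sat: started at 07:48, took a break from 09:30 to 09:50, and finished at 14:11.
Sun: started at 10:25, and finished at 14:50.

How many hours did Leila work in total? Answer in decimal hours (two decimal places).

Tue: 10:44–15:41 = 4 h 57 min; less 20 min break → 4 h 37 min
Wed: 09:01–13:38 = 4 h 37 min; less 30 min break → 4 h 7 min
Thu: 09:04–19:10 = 10 h 6 min; less 45 min break → 9 h 21 min
Fri: 10:15–18:58 = 8 h 43 min; less 15 min break → 8 h 28 min
Sat: 07:48–14:11 = 6 h 23 min; less 20 min break → 6 h 3 min
Sun: 10:25–14:50 = 4 h 25 min
Total: 4 h 37 min + 4 h 7 min + 9 h 21 min + 8 h 28 min + 6 h 3 min + 4 h 25 min = 37 h 1 min.

37.02 hours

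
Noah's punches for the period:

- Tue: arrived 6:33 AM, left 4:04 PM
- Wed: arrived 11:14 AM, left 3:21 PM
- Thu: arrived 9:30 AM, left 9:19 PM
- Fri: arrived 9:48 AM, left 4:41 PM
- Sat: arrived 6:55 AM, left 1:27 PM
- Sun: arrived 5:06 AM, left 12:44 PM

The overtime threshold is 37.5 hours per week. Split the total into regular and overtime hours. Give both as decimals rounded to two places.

Tue: 6:33 AM–4:04 PM = 9 h 31 min
Wed: 11:14 AM–3:21 PM = 4 h 7 min
Thu: 9:30 AM–9:19 PM = 11 h 49 min
Fri: 9:48 AM–4:41 PM = 6 h 53 min
Sat: 6:55 AM–1:27 PM = 6 h 32 min
Sun: 5:06 AM–12:44 PM = 7 h 38 min
Total worked: 46 h 30 min = 46.50 h.
Threshold 37.5 h → overtime 9 h 0 min, regular 37 h 30 min.

Regular 37.50 hours, overtime 9.00 hours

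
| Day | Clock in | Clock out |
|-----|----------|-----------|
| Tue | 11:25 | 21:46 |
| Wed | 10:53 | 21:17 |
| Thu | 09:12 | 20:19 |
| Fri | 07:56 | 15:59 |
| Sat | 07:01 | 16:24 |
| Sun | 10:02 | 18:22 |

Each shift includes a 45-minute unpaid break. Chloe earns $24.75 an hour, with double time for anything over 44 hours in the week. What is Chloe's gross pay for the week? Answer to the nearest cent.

$1541.10

Tue: 11:25–21:46 = 10 h 21 min; less 45 min break → 9 h 36 min
Wed: 10:53–21:17 = 10 h 24 min; less 45 min break → 9 h 39 min
Thu: 09:12–20:19 = 11 h 7 min; less 45 min break → 10 h 22 min
Fri: 07:56–15:59 = 8 h 3 min; less 45 min break → 7 h 18 min
Sat: 07:01–16:24 = 9 h 23 min; less 45 min break → 8 h 38 min
Sun: 10:02–18:22 = 8 h 20 min; less 45 min break → 7 h 35 min
Total worked: 53 h 8 min = 3188 min.
Regular 44 h 0 min = 2640 min at $24.75/h; overtime 9 h 8 min = 548 min at $49.50/h.
Pay = (2640 × $24.75 + 548 × $49.50) ÷ 60 = $1541.10.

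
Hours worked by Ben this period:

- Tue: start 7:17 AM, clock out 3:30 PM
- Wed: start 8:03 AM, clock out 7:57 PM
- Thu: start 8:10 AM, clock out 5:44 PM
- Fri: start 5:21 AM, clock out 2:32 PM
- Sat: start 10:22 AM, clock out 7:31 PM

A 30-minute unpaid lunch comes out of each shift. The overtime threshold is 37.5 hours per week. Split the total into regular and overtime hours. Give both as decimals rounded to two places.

Tue: 7:17 AM–3:30 PM = 8 h 13 min; less 30 min break → 7 h 43 min
Wed: 8:03 AM–7:57 PM = 11 h 54 min; less 30 min break → 11 h 24 min
Thu: 8:10 AM–5:44 PM = 9 h 34 min; less 30 min break → 9 h 4 min
Fri: 5:21 AM–2:32 PM = 9 h 11 min; less 30 min break → 8 h 41 min
Sat: 10:22 AM–7:31 PM = 9 h 9 min; less 30 min break → 8 h 39 min
Total worked: 45 h 31 min = 45.52 h.
Threshold 37.5 h → overtime 8 h 1 min, regular 37 h 30 min.

Regular 37.50 hours, overtime 8.02 hours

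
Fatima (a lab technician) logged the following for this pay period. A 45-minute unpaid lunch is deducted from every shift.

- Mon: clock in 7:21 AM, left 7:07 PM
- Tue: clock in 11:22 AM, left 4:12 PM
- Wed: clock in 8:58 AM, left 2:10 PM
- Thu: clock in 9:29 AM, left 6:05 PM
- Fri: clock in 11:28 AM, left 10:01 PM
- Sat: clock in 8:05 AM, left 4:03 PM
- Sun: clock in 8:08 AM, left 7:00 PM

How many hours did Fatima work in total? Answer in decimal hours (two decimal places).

Mon: 7:21 AM–7:07 PM = 11 h 46 min; less 45 min break → 11 h 1 min
Tue: 11:22 AM–4:12 PM = 4 h 50 min; less 45 min break → 4 h 5 min
Wed: 8:58 AM–2:10 PM = 5 h 12 min; less 45 min break → 4 h 27 min
Thu: 9:29 AM–6:05 PM = 8 h 36 min; less 45 min break → 7 h 51 min
Fri: 11:28 AM–10:01 PM = 10 h 33 min; less 45 min break → 9 h 48 min
Sat: 8:05 AM–4:03 PM = 7 h 58 min; less 45 min break → 7 h 13 min
Sun: 8:08 AM–7:00 PM = 10 h 52 min; less 45 min break → 10 h 7 min
Total: 11 h 1 min + 4 h 5 min + 4 h 27 min + 7 h 51 min + 9 h 48 min + 7 h 13 min + 10 h 7 min = 54 h 32 min.

54.53 hours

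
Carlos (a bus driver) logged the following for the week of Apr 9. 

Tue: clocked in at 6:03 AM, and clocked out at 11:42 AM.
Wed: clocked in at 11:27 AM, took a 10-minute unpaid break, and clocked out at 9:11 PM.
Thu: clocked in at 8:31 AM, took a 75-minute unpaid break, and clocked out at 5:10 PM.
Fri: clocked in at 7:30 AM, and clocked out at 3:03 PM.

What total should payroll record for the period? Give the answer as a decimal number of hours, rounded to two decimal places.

30.17 hours

Tue: 6:03 AM–11:42 AM = 5 h 39 min
Wed: 11:27 AM–9:11 PM = 9 h 44 min; less 10 min break → 9 h 34 min
Thu: 8:31 AM–5:10 PM = 8 h 39 min; less 75 min break → 7 h 24 min
Fri: 7:30 AM–3:03 PM = 7 h 33 min
Total: 5 h 39 min + 9 h 34 min + 7 h 24 min + 7 h 33 min = 30 h 10 min.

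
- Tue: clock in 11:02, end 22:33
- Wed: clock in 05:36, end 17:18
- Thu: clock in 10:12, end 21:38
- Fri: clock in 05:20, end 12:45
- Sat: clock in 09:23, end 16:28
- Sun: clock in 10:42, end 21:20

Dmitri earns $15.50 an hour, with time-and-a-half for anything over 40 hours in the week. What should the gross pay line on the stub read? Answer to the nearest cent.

$1079.96

Tue: 11:02–22:33 = 11 h 31 min
Wed: 05:36–17:18 = 11 h 42 min
Thu: 10:12–21:38 = 11 h 26 min
Fri: 05:20–12:45 = 7 h 25 min
Sat: 09:23–16:28 = 7 h 5 min
Sun: 10:42–21:20 = 10 h 38 min
Total worked: 59 h 47 min = 3587 min.
Regular 40 h 0 min = 2400 min at $15.50/h; overtime 19 h 47 min = 1187 min at $23.25/h.
Pay = (2400 × $15.50 + 1187 × $23.25) ÷ 60 = $1079.96.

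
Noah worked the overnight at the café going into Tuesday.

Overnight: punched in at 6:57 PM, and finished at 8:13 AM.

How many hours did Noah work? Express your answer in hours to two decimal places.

13.27 hours

Overnight: 6:57 PM → midnight = 5 h 3 min; midnight → 8:13 AM = 8 h 13 min; span 13 h 16 min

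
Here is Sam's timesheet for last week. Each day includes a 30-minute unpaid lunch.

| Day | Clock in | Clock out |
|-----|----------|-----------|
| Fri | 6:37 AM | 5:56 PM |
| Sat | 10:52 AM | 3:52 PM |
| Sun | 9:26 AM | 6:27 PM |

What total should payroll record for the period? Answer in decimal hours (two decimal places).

Fri: 6:37 AM–5:56 PM = 11 h 19 min; less 30 min break → 10 h 49 min
Sat: 10:52 AM–3:52 PM = 5 h 0 min; less 30 min break → 4 h 30 min
Sun: 9:26 AM–6:27 PM = 9 h 1 min; less 30 min break → 8 h 31 min
Total: 10 h 49 min + 4 h 30 min + 8 h 31 min = 23 h 50 min.

23.83 hours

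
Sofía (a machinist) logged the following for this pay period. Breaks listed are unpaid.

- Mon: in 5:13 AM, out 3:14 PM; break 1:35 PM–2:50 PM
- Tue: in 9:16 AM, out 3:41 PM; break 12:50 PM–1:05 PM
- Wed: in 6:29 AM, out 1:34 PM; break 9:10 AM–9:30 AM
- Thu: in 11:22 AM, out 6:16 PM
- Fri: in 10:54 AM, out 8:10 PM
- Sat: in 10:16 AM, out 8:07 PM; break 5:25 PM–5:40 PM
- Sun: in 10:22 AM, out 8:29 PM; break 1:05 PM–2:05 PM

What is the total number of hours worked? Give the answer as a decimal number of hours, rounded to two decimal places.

Mon: 5:13 AM–3:14 PM = 10 h 1 min; less 75 min break → 8 h 46 min
Tue: 9:16 AM–3:41 PM = 6 h 25 min; less 15 min break → 6 h 10 min
Wed: 6:29 AM–1:34 PM = 7 h 5 min; less 20 min break → 6 h 45 min
Thu: 11:22 AM–6:16 PM = 6 h 54 min
Fri: 10:54 AM–8:10 PM = 9 h 16 min
Sat: 10:16 AM–8:07 PM = 9 h 51 min; less 15 min break → 9 h 36 min
Sun: 10:22 AM–8:29 PM = 10 h 7 min; less 60 min break → 9 h 7 min
Total: 8 h 46 min + 6 h 10 min + 6 h 45 min + 6 h 54 min + 9 h 16 min + 9 h 36 min + 9 h 7 min = 56 h 34 min.

56.57 hours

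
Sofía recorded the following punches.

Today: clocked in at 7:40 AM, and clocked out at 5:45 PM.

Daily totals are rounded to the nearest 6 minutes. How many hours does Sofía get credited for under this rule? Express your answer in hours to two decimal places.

10.10 hours

Today: 7:40 AM–5:45 PM = 10 h 5 min → rounds to 10 h 6 min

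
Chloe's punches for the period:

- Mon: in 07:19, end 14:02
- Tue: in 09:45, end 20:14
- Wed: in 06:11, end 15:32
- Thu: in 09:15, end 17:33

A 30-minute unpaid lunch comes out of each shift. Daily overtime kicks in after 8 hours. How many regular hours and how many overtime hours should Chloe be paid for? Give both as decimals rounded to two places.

Regular 30.02 hours, overtime 2.83 hours

Mon: 07:19–14:02 = 6 h 43 min; less 30 min break → 6 h 13 min
Tue: 09:45–20:14 = 10 h 29 min; less 30 min break → 9 h 59 min
Wed: 06:11–15:32 = 9 h 21 min; less 30 min break → 8 h 51 min
Thu: 09:15–17:33 = 8 h 18 min; less 30 min break → 7 h 48 min
Mon reg 6 h 13 min / OT 0 h 0 min; Tue reg 8 h 0 min / OT 1 h 59 min; Wed reg 8 h 0 min / OT 0 h 51 min; Thu reg 7 h 48 min / OT 0 h 0 min.
Totals: regular 30 h 1 min, overtime 2 h 50 min.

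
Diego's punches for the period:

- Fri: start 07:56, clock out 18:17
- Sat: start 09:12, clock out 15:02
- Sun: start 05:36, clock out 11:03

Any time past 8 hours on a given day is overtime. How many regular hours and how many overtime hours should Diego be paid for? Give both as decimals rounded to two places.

Fri: 07:56–18:17 = 10 h 21 min
Sat: 09:12–15:02 = 5 h 50 min
Sun: 05:36–11:03 = 5 h 27 min
Fri reg 8 h 0 min / OT 2 h 21 min; Sat reg 5 h 50 min / OT 0 h 0 min; Sun reg 5 h 27 min / OT 0 h 0 min.
Totals: regular 19 h 17 min, overtime 2 h 21 min.

Regular 19.28 hours, overtime 2.35 hours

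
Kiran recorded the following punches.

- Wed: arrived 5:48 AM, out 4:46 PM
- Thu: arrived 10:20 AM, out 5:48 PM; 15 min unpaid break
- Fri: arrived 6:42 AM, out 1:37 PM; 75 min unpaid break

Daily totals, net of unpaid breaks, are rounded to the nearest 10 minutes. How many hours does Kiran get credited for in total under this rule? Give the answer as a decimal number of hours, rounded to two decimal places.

Wed: 5:48 AM–4:46 PM = 10 h 58 min → rounds to 11 h 0 min
Thu: 10:20 AM–5:48 PM = 7 h 28 min − 15 min = 7 h 13 min → rounds to 7 h 10 min
Fri: 6:42 AM–1:37 PM = 6 h 55 min − 75 min = 5 h 40 min → rounds to 5 h 40 min
Total credited: 23 h 50 min.

23.83 hours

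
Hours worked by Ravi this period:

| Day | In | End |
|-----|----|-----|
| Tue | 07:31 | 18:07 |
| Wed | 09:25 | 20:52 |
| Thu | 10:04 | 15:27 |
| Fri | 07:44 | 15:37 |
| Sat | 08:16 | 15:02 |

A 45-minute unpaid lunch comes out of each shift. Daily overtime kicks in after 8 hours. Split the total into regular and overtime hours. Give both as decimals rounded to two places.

Regular 33.78 hours, overtime 4.55 hours

Tue: 07:31–18:07 = 10 h 36 min; less 45 min break → 9 h 51 min
Wed: 09:25–20:52 = 11 h 27 min; less 45 min break → 10 h 42 min
Thu: 10:04–15:27 = 5 h 23 min; less 45 min break → 4 h 38 min
Fri: 07:44–15:37 = 7 h 53 min; less 45 min break → 7 h 8 min
Sat: 08:16–15:02 = 6 h 46 min; less 45 min break → 6 h 1 min
Tue reg 8 h 0 min / OT 1 h 51 min; Wed reg 8 h 0 min / OT 2 h 42 min; Thu reg 4 h 38 min / OT 0 h 0 min; Fri reg 7 h 8 min / OT 0 h 0 min; Sat reg 6 h 1 min / OT 0 h 0 min.
Totals: regular 33 h 47 min, overtime 4 h 33 min.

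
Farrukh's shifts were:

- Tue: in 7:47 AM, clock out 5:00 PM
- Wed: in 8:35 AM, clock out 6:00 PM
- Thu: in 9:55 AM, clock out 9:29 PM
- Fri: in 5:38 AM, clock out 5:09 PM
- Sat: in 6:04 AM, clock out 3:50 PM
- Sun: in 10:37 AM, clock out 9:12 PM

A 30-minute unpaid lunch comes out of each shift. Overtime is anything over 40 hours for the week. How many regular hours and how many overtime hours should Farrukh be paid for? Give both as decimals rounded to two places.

Tue: 7:47 AM–5:00 PM = 9 h 13 min; less 30 min break → 8 h 43 min
Wed: 8:35 AM–6:00 PM = 9 h 25 min; less 30 min break → 8 h 55 min
Thu: 9:55 AM–9:29 PM = 11 h 34 min; less 30 min break → 11 h 4 min
Fri: 5:38 AM–5:09 PM = 11 h 31 min; less 30 min break → 11 h 1 min
Sat: 6:04 AM–3:50 PM = 9 h 46 min; less 30 min break → 9 h 16 min
Sun: 10:37 AM–9:12 PM = 10 h 35 min; less 30 min break → 10 h 5 min
Total worked: 59 h 4 min = 59.07 h.
Threshold 40 h → overtime 19 h 4 min, regular 40 h 0 min.

Regular 40.00 hours, overtime 19.07 hours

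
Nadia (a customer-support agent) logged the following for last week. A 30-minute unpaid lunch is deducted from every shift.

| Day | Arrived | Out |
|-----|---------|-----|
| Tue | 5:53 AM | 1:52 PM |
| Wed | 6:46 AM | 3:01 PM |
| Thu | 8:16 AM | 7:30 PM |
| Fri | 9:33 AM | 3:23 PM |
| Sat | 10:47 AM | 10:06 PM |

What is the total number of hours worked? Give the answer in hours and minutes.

Tue: 5:53 AM–1:52 PM = 7 h 59 min; less 30 min break → 7 h 29 min
Wed: 6:46 AM–3:01 PM = 8 h 15 min; less 30 min break → 7 h 45 min
Thu: 8:16 AM–7:30 PM = 11 h 14 min; less 30 min break → 10 h 44 min
Fri: 9:33 AM–3:23 PM = 5 h 50 min; less 30 min break → 5 h 20 min
Sat: 10:47 AM–10:06 PM = 11 h 19 min; less 30 min break → 10 h 49 min
Total: 7 h 29 min + 7 h 45 min + 10 h 44 min + 5 h 20 min + 10 h 49 min = 42 h 7 min.

42 h 7 min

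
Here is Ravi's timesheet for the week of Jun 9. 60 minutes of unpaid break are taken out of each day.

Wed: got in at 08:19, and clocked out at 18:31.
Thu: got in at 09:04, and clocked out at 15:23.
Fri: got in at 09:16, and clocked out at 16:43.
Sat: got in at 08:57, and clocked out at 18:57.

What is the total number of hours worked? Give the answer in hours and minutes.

Wed: 08:19–18:31 = 10 h 12 min; less 60 min break → 9 h 12 min
Thu: 09:04–15:23 = 6 h 19 min; less 60 min break → 5 h 19 min
Fri: 09:16–16:43 = 7 h 27 min; less 60 min break → 6 h 27 min
Sat: 08:57–18:57 = 10 h 0 min; less 60 min break → 9 h 0 min
Total: 9 h 12 min + 5 h 19 min + 6 h 27 min + 9 h 0 min = 29 h 58 min.

29 h 58 min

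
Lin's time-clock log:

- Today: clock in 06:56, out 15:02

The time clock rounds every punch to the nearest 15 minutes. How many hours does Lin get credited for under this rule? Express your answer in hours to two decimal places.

8.00 hours

Today: in 06:56→07:00, out 15:02→15:00; 8 h 0 min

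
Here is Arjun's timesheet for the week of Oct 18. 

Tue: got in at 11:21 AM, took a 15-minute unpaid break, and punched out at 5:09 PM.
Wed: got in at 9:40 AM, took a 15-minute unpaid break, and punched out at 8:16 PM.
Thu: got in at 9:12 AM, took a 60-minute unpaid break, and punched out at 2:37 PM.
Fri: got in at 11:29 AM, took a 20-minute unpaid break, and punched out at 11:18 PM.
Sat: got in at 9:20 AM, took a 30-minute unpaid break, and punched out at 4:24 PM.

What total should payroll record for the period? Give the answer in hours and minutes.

38 h 22 min

Tue: 11:21 AM–5:09 PM = 5 h 48 min; less 15 min break → 5 h 33 min
Wed: 9:40 AM–8:16 PM = 10 h 36 min; less 15 min break → 10 h 21 min
Thu: 9:12 AM–2:37 PM = 5 h 25 min; less 60 min break → 4 h 25 min
Fri: 11:29 AM–11:18 PM = 11 h 49 min; less 20 min break → 11 h 29 min
Sat: 9:20 AM–4:24 PM = 7 h 4 min; less 30 min break → 6 h 34 min
Total: 5 h 33 min + 10 h 21 min + 4 h 25 min + 11 h 29 min + 6 h 34 min = 38 h 22 min.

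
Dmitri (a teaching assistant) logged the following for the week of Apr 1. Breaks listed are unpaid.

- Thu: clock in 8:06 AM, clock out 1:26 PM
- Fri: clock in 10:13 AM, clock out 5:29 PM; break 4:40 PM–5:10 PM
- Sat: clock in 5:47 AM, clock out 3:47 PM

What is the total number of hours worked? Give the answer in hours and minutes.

Thu: 8:06 AM–1:26 PM = 5 h 20 min
Fri: 10:13 AM–5:29 PM = 7 h 16 min; less 30 min break → 6 h 46 min
Sat: 5:47 AM–3:47 PM = 10 h 0 min
Total: 5 h 20 min + 6 h 46 min + 10 h 0 min = 22 h 6 min.

22 h 6 min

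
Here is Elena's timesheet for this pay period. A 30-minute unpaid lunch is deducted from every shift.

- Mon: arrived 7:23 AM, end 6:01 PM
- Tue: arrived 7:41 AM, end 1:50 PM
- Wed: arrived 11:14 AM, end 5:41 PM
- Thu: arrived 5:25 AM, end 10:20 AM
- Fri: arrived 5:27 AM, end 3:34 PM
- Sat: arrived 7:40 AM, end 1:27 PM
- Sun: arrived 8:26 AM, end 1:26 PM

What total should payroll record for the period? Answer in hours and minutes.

45 h 33 min

Mon: 7:23 AM–6:01 PM = 10 h 38 min; less 30 min break → 10 h 8 min
Tue: 7:41 AM–1:50 PM = 6 h 9 min; less 30 min break → 5 h 39 min
Wed: 11:14 AM–5:41 PM = 6 h 27 min; less 30 min break → 5 h 57 min
Thu: 5:25 AM–10:20 AM = 4 h 55 min; less 30 min break → 4 h 25 min
Fri: 5:27 AM–3:34 PM = 10 h 7 min; less 30 min break → 9 h 37 min
Sat: 7:40 AM–1:27 PM = 5 h 47 min; less 30 min break → 5 h 17 min
Sun: 8:26 AM–1:26 PM = 5 h 0 min; less 30 min break → 4 h 30 min
Total: 10 h 8 min + 5 h 39 min + 5 h 57 min + 4 h 25 min + 9 h 37 min + 5 h 17 min + 4 h 30 min = 45 h 33 min.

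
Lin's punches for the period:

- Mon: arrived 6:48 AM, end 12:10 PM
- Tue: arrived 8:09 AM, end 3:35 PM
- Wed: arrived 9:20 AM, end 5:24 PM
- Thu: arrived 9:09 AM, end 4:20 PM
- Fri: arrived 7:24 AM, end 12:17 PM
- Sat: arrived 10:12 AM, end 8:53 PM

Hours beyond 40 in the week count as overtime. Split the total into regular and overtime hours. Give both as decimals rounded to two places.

Regular 40.00 hours, overtime 3.62 hours

Mon: 6:48 AM–12:10 PM = 5 h 22 min
Tue: 8:09 AM–3:35 PM = 7 h 26 min
Wed: 9:20 AM–5:24 PM = 8 h 4 min
Thu: 9:09 AM–4:20 PM = 7 h 11 min
Fri: 7:24 AM–12:17 PM = 4 h 53 min
Sat: 10:12 AM–8:53 PM = 10 h 41 min
Total worked: 43 h 37 min = 43.62 h.
Threshold 40 h → overtime 3 h 37 min, regular 40 h 0 min.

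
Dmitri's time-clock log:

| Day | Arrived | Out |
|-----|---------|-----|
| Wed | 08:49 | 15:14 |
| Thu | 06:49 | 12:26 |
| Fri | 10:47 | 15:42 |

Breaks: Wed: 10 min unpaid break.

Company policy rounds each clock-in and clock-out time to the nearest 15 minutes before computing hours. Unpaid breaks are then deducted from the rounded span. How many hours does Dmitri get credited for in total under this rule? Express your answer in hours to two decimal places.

Wed: in 08:49→08:45, out 15:14→15:15; 6 h 30 min − 10 min = 6 h 20 min
Thu: in 06:49→06:45, out 12:26→12:30; 5 h 45 min
Fri: in 10:47→10:45, out 15:42→15:45; 5 h 0 min
Total credited: 17 h 5 min.

17.08 hours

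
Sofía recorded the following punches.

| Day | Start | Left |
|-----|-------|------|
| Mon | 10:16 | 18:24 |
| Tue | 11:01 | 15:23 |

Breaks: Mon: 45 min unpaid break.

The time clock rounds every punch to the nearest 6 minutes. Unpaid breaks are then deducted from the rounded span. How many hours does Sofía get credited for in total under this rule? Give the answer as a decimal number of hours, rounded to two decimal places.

11.75 hours

Mon: in 10:16→10:18, out 18:24→18:24; 8 h 6 min − 45 min = 7 h 21 min
Tue: in 11:01→11:00, out 15:23→15:24; 4 h 24 min
Total credited: 11 h 45 min.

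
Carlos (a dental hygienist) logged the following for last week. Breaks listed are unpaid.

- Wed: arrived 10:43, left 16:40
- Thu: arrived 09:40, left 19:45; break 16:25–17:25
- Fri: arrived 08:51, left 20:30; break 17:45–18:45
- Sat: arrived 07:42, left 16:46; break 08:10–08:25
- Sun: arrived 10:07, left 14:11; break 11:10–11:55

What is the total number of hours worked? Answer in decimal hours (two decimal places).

Wed: 10:43–16:40 = 5 h 57 min
Thu: 09:40–19:45 = 10 h 5 min; less 60 min break → 9 h 5 min
Fri: 08:51–20:30 = 11 h 39 min; less 60 min break → 10 h 39 min
Sat: 07:42–16:46 = 9 h 4 min; less 15 min break → 8 h 49 min
Sun: 10:07–14:11 = 4 h 4 min; less 45 min break → 3 h 19 min
Total: 5 h 57 min + 9 h 5 min + 10 h 39 min + 8 h 49 min + 3 h 19 min = 37 h 49 min.

37.82 hours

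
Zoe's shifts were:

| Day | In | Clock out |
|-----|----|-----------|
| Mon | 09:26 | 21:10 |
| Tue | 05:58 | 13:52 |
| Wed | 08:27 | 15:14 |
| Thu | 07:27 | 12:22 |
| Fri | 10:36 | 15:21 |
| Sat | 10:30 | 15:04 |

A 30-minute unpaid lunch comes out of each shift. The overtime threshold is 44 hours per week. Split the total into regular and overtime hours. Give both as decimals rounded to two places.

Regular 37.65 hours, overtime 0.00 hours

Mon: 09:26–21:10 = 11 h 44 min; less 30 min break → 11 h 14 min
Tue: 05:58–13:52 = 7 h 54 min; less 30 min break → 7 h 24 min
Wed: 08:27–15:14 = 6 h 47 min; less 30 min break → 6 h 17 min
Thu: 07:27–12:22 = 4 h 55 min; less 30 min break → 4 h 25 min
Fri: 10:36–15:21 = 4 h 45 min; less 30 min break → 4 h 15 min
Sat: 10:30–15:04 = 4 h 34 min; less 30 min break → 4 h 4 min
Total worked: 37 h 39 min = 37.65 h.
Threshold 44 h → overtime 0 h 0 min, regular 37 h 39 min.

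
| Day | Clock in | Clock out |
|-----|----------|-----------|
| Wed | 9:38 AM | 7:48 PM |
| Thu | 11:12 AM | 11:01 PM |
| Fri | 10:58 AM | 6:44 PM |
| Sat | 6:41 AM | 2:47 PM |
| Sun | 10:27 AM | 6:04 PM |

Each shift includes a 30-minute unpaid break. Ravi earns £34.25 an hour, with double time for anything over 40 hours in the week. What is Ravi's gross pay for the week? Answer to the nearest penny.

£1573.22

Wed: 9:38 AM–7:48 PM = 10 h 10 min; less 30 min break → 9 h 40 min
Thu: 11:12 AM–11:01 PM = 11 h 49 min; less 30 min break → 11 h 19 min
Fri: 10:58 AM–6:44 PM = 7 h 46 min; less 30 min break → 7 h 16 min
Sat: 6:41 AM–2:47 PM = 8 h 6 min; less 30 min break → 7 h 36 min
Sun: 10:27 AM–6:04 PM = 7 h 37 min; less 30 min break → 7 h 7 min
Total worked: 42 h 58 min = 2578 min.
Regular 40 h 0 min = 2400 min at £34.25/h; overtime 2 h 58 min = 178 min at £68.50/h.
Pay = (2400 × £34.25 + 178 × £68.50) ÷ 60 = £1573.22.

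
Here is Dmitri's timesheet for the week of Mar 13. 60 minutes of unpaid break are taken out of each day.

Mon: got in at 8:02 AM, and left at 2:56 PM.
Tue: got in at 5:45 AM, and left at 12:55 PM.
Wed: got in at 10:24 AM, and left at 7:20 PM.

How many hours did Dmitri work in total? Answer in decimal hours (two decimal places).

Mon: 8:02 AM–2:56 PM = 6 h 54 min; less 60 min break → 5 h 54 min
Tue: 5:45 AM–12:55 PM = 7 h 10 min; less 60 min break → 6 h 10 min
Wed: 10:24 AM–7:20 PM = 8 h 56 min; less 60 min break → 7 h 56 min
Total: 5 h 54 min + 6 h 10 min + 7 h 56 min = 20 h 0 min.

20.00 hours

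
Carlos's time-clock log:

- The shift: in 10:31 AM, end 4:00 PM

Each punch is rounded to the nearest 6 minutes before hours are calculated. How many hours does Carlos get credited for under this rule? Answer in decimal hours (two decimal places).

The shift: in 10:31 AM→10:30 AM, out 4:00 PM→4:00 PM; 5 h 30 min

5.50 hours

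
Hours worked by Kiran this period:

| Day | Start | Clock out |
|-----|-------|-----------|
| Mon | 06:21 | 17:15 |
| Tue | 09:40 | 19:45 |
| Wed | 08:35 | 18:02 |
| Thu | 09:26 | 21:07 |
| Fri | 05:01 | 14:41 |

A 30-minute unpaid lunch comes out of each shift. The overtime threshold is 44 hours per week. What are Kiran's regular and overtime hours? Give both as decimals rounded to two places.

Mon: 06:21–17:15 = 10 h 54 min; less 30 min break → 10 h 24 min
Tue: 09:40–19:45 = 10 h 5 min; less 30 min break → 9 h 35 min
Wed: 08:35–18:02 = 9 h 27 min; less 30 min break → 8 h 57 min
Thu: 09:26–21:07 = 11 h 41 min; less 30 min break → 11 h 11 min
Fri: 05:01–14:41 = 9 h 40 min; less 30 min break → 9 h 10 min
Total worked: 49 h 17 min = 49.28 h.
Threshold 44 h → overtime 5 h 17 min, regular 44 h 0 min.

Regular 44.00 hours, overtime 5.28 hours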